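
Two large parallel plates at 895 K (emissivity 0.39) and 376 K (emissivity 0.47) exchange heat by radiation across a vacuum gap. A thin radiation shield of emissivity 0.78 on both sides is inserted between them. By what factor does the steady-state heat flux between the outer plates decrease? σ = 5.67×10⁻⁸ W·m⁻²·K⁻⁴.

factor ≈ 1.42

Without shield: q₀ = σΔ(T⁴)/(1/ε₁+1/ε₂−1) with denominator 3.692.
With shield the two gaps are in series; the resistances add: (1/ε₁+1/ε_s−1)+(1/ε_s+1/ε₂−1) = 2.846+2.410 = 5.256.
Heat-flux ratio q₀/q = 5.256/3.692.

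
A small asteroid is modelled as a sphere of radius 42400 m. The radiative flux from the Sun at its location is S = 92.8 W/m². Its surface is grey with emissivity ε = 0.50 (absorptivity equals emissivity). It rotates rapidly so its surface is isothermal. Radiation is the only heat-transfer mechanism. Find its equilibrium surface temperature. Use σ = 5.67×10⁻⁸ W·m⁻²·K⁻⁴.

T ≈ 142 K

At equilibrium, absorbed power = emitted power.
Absorbing cross-section = πr² = 5.648×10⁹ m²; emitting surface = 4πr² = 2.259×10¹⁰ m² (ratio 4).
εS·A_cross = εσ·A_surf·T⁴  ⇒  T⁴ = S/(4σ)   (ε cancels).
T⁴ = 92.8/(4·5.67×10⁻⁸) = 4.092×10⁸ K⁴.
T = (4.092×10⁸)^(1/4).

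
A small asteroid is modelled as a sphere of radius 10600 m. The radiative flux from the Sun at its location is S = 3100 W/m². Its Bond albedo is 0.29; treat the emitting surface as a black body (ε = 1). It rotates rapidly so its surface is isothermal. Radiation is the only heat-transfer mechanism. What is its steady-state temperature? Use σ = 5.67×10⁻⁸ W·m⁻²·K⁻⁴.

At equilibrium, absorbed power = emitted power.
Absorbing cross-section = πr² = 3.530×10⁸ m²; emitting surface = 4πr² = 1.412×10⁹ m² (ratio 4).
(1−a)S·A_cross = εσ·A_surf·T⁴  ⇒  T⁴ = (1−a)S/(4σ).
T⁴ = 0.710·3100/(4·5.67×10⁻⁸) = 9.705×10⁹ K⁴.
T = (9.705×10⁹)^(1/4).

T ≈ 314 K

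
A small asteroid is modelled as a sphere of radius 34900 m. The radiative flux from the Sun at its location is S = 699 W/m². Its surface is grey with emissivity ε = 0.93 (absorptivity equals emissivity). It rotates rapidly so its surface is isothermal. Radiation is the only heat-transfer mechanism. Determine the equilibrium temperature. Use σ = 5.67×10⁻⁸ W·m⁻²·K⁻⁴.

At equilibrium, absorbed power = emitted power.
Absorbing cross-section = πr² = 3.826×10⁹ m²; emitting surface = 4πr² = 1.531×10¹⁰ m² (ratio 4).
εS·A_cross = εσ·A_surf·T⁴  ⇒  T⁴ = S/(4σ)   (ε cancels).
T⁴ = 699/(4·5.67×10⁻⁸) = 3.082×10⁹ K⁴.
T = (3.082×10⁹)^(1/4).

T ≈ 236 K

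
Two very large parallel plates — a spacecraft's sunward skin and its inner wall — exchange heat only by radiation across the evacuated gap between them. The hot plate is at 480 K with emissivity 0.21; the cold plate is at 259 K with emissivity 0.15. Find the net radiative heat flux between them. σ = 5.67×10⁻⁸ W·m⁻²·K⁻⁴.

q ≈ 264 W/m²

For two infinite grey parallel plates, q = σ(T₁⁴ − T₂⁴)/(1/ε₁ + 1/ε₂ − 1).
T₁⁴ − T₂⁴ = 5.308×10¹⁰ − 4.500×10⁹ = 4.858×10¹⁰ K⁴.
1/ε₁ + 1/ε₂ − 1 = 4.762 + 6.667 − 1 = 10.43.
q = 5.67×10⁻⁸ × 4.858×10¹⁰ / 10.43.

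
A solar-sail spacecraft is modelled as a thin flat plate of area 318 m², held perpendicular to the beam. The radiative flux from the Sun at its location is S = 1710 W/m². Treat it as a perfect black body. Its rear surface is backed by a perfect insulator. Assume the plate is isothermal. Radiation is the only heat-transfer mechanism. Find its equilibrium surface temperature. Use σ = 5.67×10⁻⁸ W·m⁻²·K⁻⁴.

T ≈ 417 K

At equilibrium, absorbed power = emitted power.
Absorbing cross-section = A = 318.0 m²; emitting surface = A = 318.0 m² (ratio 1).
S·A_cross = εσ·A_surf·T⁴  ⇒  T⁴ = S/(1σ).
T⁴ = 1.00·1710/(1·5.67×10⁻⁸) = 3.016×10¹⁰ K⁴.
T = (3.016×10¹⁰)^(1/4).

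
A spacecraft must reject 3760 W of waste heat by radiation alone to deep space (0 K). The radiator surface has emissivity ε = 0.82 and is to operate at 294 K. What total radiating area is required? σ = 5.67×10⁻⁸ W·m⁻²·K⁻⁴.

A ≈ 10.8 m²

P = εσA T⁴ ⇒ A = P/(εσT⁴).
T⁴ = 7.471×10⁹ K⁴.
A = 3760/(0.82 × 5.67×10⁻⁸ × 7.471×10⁹).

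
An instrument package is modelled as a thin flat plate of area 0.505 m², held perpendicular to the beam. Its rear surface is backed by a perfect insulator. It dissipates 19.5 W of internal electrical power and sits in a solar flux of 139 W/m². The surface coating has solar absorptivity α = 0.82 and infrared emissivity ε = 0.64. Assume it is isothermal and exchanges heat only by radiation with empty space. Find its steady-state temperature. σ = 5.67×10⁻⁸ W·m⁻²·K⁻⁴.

At steady state, absorbed solar power + internal power = radiated power.
Absorbed: α·S·A_cross = 0.82·139·0.5050 = 57.56 W (cross-section A).
Total input = 57.56 + 19.5 = 77.06 W.
Radiated: εσ·A_surf·T⁴ with A_surf = A = 0.5050 m².
T⁴ = 77.06/(0.64·5.67×10⁻⁸·0.5050) = 4.205×10⁹ K⁴.

T ≈ 255 K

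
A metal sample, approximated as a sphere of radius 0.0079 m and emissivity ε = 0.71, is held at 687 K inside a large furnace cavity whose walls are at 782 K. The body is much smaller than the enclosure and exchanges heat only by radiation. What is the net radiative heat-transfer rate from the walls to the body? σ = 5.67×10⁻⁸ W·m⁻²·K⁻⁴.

P_net ≈ 4.77 W

For a small grey body in a large enclosure: P_net = εσA(T_body⁴ − T_wall⁴).
A = 4πr² = 7.843×10⁻⁴ m²; T_body⁴ − T_wall⁴ = 2.228×10¹¹ − 3.740×10¹¹ = -1.512×10¹¹ K⁴.
|P_net| = 0.71·5.67×10⁻⁸·7.843×10⁻⁴·1.512×10¹¹.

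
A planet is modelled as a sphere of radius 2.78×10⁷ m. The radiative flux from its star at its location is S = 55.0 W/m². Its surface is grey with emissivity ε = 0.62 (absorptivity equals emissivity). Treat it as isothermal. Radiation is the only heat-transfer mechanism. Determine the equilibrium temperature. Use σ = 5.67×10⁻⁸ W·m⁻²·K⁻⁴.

T ≈ 125 K

At equilibrium, absorbed power = emitted power.
Absorbing cross-section = πr² = 2.428×10¹⁵ m²; emitting surface = 4πr² = 9.712×10¹⁵ m² (ratio 4).
εS·A_cross = εσ·A_surf·T⁴  ⇒  T⁴ = S/(4σ)   (ε cancels).
T⁴ = 55.0/(4·5.67×10⁻⁸) = 2.425×10⁸ K⁴.
T = (2.425×10⁸)^(1/4).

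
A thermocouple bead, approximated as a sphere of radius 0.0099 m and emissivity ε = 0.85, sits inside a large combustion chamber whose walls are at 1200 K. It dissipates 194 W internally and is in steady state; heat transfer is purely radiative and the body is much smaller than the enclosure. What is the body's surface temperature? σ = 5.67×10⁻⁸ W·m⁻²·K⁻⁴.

For a small grey body in a large enclosure, net radiated power = εσA(T⁴ − T_w⁴).
Steady state: P = εσA(T⁴ − T_w⁴) with A = 4πr² = 0.001232 m².
T⁴ = P/(εσA) + T_w⁴ = 194/(0.85·5.67×10⁻⁸·0.001232) + (1200)⁴
    = 3.268×10¹² + 2.074×10¹² = 5.342×10¹² K⁴.

T ≈ 1520 K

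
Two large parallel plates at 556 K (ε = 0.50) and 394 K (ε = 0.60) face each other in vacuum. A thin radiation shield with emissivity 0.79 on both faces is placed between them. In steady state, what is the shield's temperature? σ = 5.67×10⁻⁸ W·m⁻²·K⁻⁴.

In steady state the net flux on the hot side equals that on the cold side.
σ(T₁⁴−T_s⁴)/D₁ = σ(T_s⁴−T₂⁴)/D₂, with D₁ = 1/ε₁+1/ε_s−1 = 2.266, D₂ = 1/ε_s+1/ε₂−1 = 1.932.
Solve for T_s⁴: T_s⁴ = (D₂·T₁⁴ + D₁·T₂⁴)/(D₁+D₂) = 5.699×10¹⁰ K⁴.

T_s ≈ 489 K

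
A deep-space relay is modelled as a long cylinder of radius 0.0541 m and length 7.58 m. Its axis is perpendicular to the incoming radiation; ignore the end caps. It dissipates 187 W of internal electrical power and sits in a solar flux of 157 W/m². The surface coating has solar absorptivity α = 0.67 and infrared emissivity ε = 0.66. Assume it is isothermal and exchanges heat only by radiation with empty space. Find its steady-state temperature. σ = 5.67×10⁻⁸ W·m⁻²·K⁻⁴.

At steady state, absorbed solar power + internal power = radiated power.
Absorbed: α·S·A_cross = 0.67·157·0.8202 = 86.27 W (cross-section 2rL).
Total input = 86.27 + 187 = 273.3 W.
Radiated: εσ·A_surf·T⁴ with A_surf = 2πrL = 2.577 m².
T⁴ = 273.3/(0.66·5.67×10⁻⁸·2.577) = 2.834×10⁹ K⁴.

T ≈ 231 K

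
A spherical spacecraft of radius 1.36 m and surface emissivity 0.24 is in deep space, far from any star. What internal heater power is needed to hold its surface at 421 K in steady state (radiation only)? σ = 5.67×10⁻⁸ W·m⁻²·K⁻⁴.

P ≈ 9940 W

P = εσ·4πr²·T⁴.
4πr² = 23.24 m²; T⁴ = 3.141×10¹⁰ K⁴.
P = 0.24·5.67×10⁻⁸·23.24·3.141×10¹⁰.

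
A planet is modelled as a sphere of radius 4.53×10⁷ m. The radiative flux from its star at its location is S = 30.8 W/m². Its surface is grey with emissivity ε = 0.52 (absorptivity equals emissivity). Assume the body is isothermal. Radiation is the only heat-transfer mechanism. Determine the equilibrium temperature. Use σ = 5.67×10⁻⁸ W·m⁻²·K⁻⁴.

At equilibrium, absorbed power = emitted power.
Absorbing cross-section = πr² = 6.447×10¹⁵ m²; emitting surface = 4πr² = 2.579×10¹⁶ m² (ratio 4).
εS·A_cross = εσ·A_surf·T⁴  ⇒  T⁴ = S/(4σ)   (ε cancels).
T⁴ = 30.8/(4·5.67×10⁻⁸) = 1.358×10⁸ K⁴.
T = (1.358×10⁸)^(1/4).

T ≈ 108 K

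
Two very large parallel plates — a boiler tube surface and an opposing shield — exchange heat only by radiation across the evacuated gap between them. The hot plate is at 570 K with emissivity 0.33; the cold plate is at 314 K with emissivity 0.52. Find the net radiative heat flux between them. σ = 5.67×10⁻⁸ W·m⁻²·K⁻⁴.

For two infinite grey parallel plates, q = σ(T₁⁴ − T₂⁴)/(1/ε₁ + 1/ε₂ − 1).
T₁⁴ − T₂⁴ = 1.056×10¹¹ − 9.721×10⁹ = 9.584×10¹⁰ K⁴.
1/ε₁ + 1/ε₂ − 1 = 3.030 + 1.923 − 1 = 3.953.
q = 5.67×10⁻⁸ × 9.584×10¹⁰ / 3.953.

q ≈ 1370 W/m²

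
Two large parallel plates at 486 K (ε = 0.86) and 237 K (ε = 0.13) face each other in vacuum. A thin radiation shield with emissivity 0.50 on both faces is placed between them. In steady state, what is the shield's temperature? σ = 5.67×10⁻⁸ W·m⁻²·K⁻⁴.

T_s ≈ 461 K

In steady state the net flux on the hot side equals that on the cold side.
σ(T₁⁴−T_s⁴)/D₁ = σ(T_s⁴−T₂⁴)/D₂, with D₁ = 1/ε₁+1/ε_s−1 = 2.163, D₂ = 1/ε_s+1/ε₂−1 = 8.692.
Solve for T_s⁴: T_s⁴ = (D₂·T₁⁴ + D₁·T₂⁴)/(D₁+D₂) = 4.530×10¹⁰ K⁴.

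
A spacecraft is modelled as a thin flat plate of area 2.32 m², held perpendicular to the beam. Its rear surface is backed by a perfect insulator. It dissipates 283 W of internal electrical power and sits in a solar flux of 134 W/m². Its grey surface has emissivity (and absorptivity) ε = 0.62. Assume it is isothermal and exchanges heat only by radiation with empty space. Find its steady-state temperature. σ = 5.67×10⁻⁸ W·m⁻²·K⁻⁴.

T ≈ 276 K

At steady state, absorbed solar power + internal power = radiated power.
Absorbed: α·S·A_cross = 0.62·134·2.320 = 192.7 W (cross-section A).
Total input = 192.7 + 283 = 475.7 W.
Radiated: εσ·A_surf·T⁴ with A_surf = A = 2.320 m².
T⁴ = 475.7/(0.62·5.67×10⁻⁸·2.320) = 5.833×10⁹ K⁴.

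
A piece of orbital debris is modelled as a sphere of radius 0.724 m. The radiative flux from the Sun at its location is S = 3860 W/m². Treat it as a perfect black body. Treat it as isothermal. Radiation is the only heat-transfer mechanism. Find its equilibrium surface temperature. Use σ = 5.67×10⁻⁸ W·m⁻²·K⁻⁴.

At equilibrium, absorbed power = emitted power.
Absorbing cross-section = πr² = 1.647 m²; emitting surface = 4πr² = 6.587 m² (ratio 4).
S·A_cross = εσ·A_surf·T⁴  ⇒  T⁴ = S/(4σ).
T⁴ = 1.00·3860/(4·5.67×10⁻⁸) = 1.702×10¹⁰ K⁴.
T = (1.702×10¹⁰)^(1/4).

T ≈ 361 K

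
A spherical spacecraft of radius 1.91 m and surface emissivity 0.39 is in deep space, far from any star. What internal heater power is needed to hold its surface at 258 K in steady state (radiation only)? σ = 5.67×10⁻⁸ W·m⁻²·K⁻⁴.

P ≈ 4490 W

P = εσ·4πr²·T⁴.
4πr² = 45.84 m²; T⁴ = 4.431×10⁹ K⁴.
P = 0.39·5.67×10⁻⁸·45.84·4.431×10⁹.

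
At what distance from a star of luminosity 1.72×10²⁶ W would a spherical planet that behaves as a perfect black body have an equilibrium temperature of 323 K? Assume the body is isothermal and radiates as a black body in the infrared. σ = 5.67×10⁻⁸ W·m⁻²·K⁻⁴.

For an isothermal black-emitting sphere, (1−a)S·πr² = σ·4πr²·T⁴ ⇒ S = 4σT⁴/(1−a).
S = 4·5.67×10⁻⁸·(323)⁴/1.00 = 2469 W/m².
Flux falls as S = L/(4πd²), so d = √(L/(4πS)) = √(1.72×10²⁶/(4π·2469)).

d ≈ 7.45×10¹⁰ m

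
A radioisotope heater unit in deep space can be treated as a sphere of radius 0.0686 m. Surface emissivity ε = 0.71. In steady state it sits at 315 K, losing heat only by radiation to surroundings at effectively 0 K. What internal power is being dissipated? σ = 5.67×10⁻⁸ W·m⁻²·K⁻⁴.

Steady state: P = εσA T⁴.
A = 4πr² = 0.05914 m²; T⁴ = (315)⁴ = 9.846×10⁹ K⁴.
P = 0.71 × 5.67×10⁻⁸ × 0.05914 × 9.846×10⁹.

P ≈ 23.4 W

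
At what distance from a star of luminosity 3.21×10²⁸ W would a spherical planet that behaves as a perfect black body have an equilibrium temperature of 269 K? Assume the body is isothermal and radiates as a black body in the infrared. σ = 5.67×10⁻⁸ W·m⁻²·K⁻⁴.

d ≈ 1.47×10¹² m

For an isothermal black-emitting sphere, (1−a)S·πr² = σ·4πr²·T⁴ ⇒ S = 4σT⁴/(1−a).
S = 4·5.67×10⁻⁸·(269)⁴/1.00 = 1188 W/m².
Flux falls as S = L/(4πd²), so d = √(L/(4πS)) = √(3.21×10²⁸/(4π·1188)).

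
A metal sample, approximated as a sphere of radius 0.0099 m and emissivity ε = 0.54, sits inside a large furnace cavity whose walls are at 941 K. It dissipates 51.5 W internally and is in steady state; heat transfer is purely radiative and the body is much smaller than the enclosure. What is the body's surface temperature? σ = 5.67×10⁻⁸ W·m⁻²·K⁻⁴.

T ≈ 1210 K

For a small grey body in a large enclosure, net radiated power = εσA(T⁴ − T_w⁴).
Steady state: P = εσA(T⁴ − T_w⁴) with A = 4πr² = 0.001232 m².
T⁴ = P/(εσA) + T_w⁴ = 51.5/(0.54·5.67×10⁻⁸·0.001232) + (941)⁴
    = 1.366×10¹² + 7.841×10¹¹ = 2.150×10¹² K⁴.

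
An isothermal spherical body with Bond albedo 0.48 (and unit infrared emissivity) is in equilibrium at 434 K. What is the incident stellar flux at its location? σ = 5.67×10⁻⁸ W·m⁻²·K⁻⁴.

(1−a)S·πr² = σ·4πr²·T⁴ ⇒ S = 4σT⁴/(1−a).
S = 4·5.67×10⁻⁸·3.548×10¹⁰/0.520.

S ≈ 15500 W/m²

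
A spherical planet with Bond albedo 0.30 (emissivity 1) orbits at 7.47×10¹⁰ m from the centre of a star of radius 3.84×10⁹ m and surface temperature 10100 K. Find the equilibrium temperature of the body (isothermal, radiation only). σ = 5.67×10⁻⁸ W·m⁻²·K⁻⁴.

The star's surface emits σT_*⁴; at distance d the flux is S = σT_*⁴(R_*/d)².
S = 5.67×10⁻⁸·(10100)⁴·(3.84×10⁹/7.47×10¹⁰)² = 1.559×10⁶ W/m².
For an isothermal sphere T⁴ = (1−a)S/(4σ) = 4.812×10¹² K⁴.

T ≈ 1480 K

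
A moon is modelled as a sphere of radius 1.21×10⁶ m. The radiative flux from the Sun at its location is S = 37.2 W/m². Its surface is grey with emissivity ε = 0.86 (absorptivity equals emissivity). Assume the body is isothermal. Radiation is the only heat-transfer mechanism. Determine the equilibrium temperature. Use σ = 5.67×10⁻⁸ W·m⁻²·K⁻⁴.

T ≈ 113 K

At equilibrium, absorbed power = emitted power.
Absorbing cross-section = πr² = 4.600×10¹² m²; emitting surface = 4πr² = 1.840×10¹³ m² (ratio 4).
εS·A_cross = εσ·A_surf·T⁴  ⇒  T⁴ = S/(4σ)   (ε cancels).
T⁴ = 37.2/(4·5.67×10⁻⁸) = 1.640×10⁸ K⁴.
T = (1.640×10⁸)^(1/4).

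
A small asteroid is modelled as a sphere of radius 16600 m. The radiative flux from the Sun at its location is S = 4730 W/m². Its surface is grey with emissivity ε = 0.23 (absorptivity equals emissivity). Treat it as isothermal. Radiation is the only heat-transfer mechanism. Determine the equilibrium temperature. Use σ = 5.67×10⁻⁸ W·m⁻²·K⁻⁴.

T ≈ 380 K

At equilibrium, absorbed power = emitted power.
Absorbing cross-section = πr² = 8.657×10⁸ m²; emitting surface = 4πr² = 3.463×10⁹ m² (ratio 4).
εS·A_cross = εσ·A_surf·T⁴  ⇒  T⁴ = S/(4σ)   (ε cancels).
T⁴ = 4730/(4·5.67×10⁻⁸) = 2.086×10¹⁰ K⁴.
T = (2.086×10¹⁰)^(1/4).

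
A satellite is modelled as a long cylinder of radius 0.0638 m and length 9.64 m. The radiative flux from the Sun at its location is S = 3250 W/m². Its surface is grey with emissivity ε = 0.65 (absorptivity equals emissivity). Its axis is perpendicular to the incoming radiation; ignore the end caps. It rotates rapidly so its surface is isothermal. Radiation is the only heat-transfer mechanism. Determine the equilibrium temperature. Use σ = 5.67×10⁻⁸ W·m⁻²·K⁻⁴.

At equilibrium, absorbed power = emitted power.
Absorbing cross-section = 2rL = 1.230 m²; emitting surface = 2πrL = 3.864 m² (ratio π).
εS·A_cross = εσ·A_surf·T⁴  ⇒  T⁴ = S/(πσ)   (ε cancels).
T⁴ = 3250/(π·5.67×10⁻⁸) = 1.825×10¹⁰ K⁴.
T = (1.825×10¹⁰)^(1/4).

T ≈ 368 K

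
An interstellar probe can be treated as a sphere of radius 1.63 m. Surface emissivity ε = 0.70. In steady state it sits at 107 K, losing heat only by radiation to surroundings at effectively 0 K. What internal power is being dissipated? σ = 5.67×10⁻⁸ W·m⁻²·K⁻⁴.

Steady state: P = εσA T⁴.
A = 4πr² = 33.39 m²; T⁴ = (107)⁴ = 1.311×10⁸ K⁴.
P = 0.70 × 5.67×10⁻⁸ × 33.39 × 1.311×10⁸.

P ≈ 174 W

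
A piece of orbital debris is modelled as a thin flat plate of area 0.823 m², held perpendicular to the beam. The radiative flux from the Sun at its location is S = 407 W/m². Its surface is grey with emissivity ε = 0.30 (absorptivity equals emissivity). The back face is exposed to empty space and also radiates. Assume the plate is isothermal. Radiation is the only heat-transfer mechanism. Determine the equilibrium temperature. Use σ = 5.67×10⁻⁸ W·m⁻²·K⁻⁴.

T ≈ 245 K

At equilibrium, absorbed power = emitted power.
Absorbing cross-section = A = 0.8230 m²; emitting surface = 2A = 1.646 m² (ratio 2).
εS·A_cross = εσ·A_surf·T⁴  ⇒  T⁴ = S/(2σ)   (ε cancels).
T⁴ = 407/(2·5.67×10⁻⁸) = 3.589×10⁹ K⁴.
T = (3.589×10⁹)^(1/4).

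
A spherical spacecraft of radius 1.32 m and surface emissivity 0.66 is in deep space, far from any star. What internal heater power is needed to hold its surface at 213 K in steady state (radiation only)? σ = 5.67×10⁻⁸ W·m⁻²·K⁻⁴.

P = εσ·4πr²·T⁴.
4πr² = 21.90 m²; T⁴ = 2.058×10⁹ K⁴.
P = 0.66·5.67×10⁻⁸·21.90·2.058×10⁹.

P ≈ 1690 W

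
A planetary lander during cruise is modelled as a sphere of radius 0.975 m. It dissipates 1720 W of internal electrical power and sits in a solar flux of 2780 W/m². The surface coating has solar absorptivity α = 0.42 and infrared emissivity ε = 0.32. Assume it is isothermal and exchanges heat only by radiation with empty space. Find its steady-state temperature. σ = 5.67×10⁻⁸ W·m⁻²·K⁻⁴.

At steady state, absorbed solar power + internal power = radiated power.
Absorbed: α·S·A_cross = 0.42·2780·2.986 = 3487 W (cross-section πr²).
Total input = 3487 + 1720 = 5207 W.
Radiated: εσ·A_surf·T⁴ with A_surf = 4πr² = 11.95 m².
T⁴ = 5207/(0.32·5.67×10⁻⁸·11.95) = 2.402×10¹⁰ K⁴.

T ≈ 394 K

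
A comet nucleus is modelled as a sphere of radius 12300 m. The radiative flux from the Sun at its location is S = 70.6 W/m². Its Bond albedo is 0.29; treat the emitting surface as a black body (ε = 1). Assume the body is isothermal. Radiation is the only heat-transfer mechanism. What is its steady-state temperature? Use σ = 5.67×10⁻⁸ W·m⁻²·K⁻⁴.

At equilibrium, absorbed power = emitted power.
Absorbing cross-section = πr² = 4.753×10⁸ m²; emitting surface = 4πr² = 1.901×10⁹ m² (ratio 4).
(1−a)S·A_cross = εσ·A_surf·T⁴  ⇒  T⁴ = (1−a)S/(4σ).
T⁴ = 0.710·70.6/(4·5.67×10⁻⁸) = 2.210×10⁸ K⁴.
T = (2.210×10⁸)^(1/4).

T ≈ 122 K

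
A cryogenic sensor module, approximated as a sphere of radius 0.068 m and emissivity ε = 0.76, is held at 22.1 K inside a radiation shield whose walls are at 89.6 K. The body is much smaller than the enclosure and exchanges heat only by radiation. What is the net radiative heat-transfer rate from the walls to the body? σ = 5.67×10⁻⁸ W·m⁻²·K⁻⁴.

P_net ≈ 0.161 W

For a small grey body in a large enclosure: P_net = εσA(T_body⁴ − T_wall⁴).
A = 4πr² = 0.05811 m²; T_body⁴ − T_wall⁴ = 2.385×10⁵ − 6.445×10⁷ = -6.421×10⁷ K⁴.
|P_net| = 0.76·5.67×10⁻⁸·0.05811·6.421×10⁷.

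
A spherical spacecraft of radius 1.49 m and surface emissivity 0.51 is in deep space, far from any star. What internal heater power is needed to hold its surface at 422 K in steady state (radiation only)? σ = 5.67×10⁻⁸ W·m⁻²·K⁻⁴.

P ≈ 25600 W

P = εσ·4πr²·T⁴.
4πr² = 27.90 m²; T⁴ = 3.171×10¹⁰ K⁴.
P = 0.51·5.67×10⁻⁸·27.90·3.171×10¹⁰.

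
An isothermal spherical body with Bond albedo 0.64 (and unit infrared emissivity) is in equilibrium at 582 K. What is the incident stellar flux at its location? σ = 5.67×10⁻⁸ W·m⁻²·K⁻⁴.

(1−a)S·πr² = σ·4πr²·T⁴ ⇒ S = 4σT⁴/(1−a).
S = 4·5.67×10⁻⁸·1.147×10¹¹/0.360.

S ≈ 72300 W/m²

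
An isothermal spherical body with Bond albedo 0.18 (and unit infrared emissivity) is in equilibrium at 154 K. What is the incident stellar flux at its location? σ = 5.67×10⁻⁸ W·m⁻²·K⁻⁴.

S ≈ 156 W/m²

(1−a)S·πr² = σ·4πr²·T⁴ ⇒ S = 4σT⁴/(1−a).
S = 4·5.67×10⁻⁸·5.624×10⁸/0.820.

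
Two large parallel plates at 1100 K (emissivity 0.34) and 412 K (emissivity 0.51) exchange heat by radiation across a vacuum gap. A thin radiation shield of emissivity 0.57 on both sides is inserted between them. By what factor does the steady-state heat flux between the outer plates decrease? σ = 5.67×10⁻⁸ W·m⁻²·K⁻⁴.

factor ≈ 1.64

Without shield: q₀ = σΔ(T⁴)/(1/ε₁+1/ε₂−1) with denominator 3.902.
With shield the two gaps are in series; the resistances add: (1/ε₁+1/ε_s−1)+(1/ε_s+1/ε₂−1) = 3.696+2.715 = 6.411.
Heat-flux ratio q₀/q = 6.411/3.902.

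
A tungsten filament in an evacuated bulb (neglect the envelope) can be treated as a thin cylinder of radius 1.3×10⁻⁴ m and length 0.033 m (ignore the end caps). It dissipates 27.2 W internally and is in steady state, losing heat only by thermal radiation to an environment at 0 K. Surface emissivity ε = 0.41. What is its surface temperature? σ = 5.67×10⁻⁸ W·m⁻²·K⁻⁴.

T ≈ 2570 K

Steady state: internal power = radiated power, P = εσA T⁴.
Radiating area A = 2πrL = 2.695×10⁻⁵ m².
T⁴ = P/(εσA) = 27.2/(0.41·5.67×10⁻⁸·2.695×10⁻⁵) = 4.341×10¹³ K⁴.
T = (4.341×10¹³)^(1/4).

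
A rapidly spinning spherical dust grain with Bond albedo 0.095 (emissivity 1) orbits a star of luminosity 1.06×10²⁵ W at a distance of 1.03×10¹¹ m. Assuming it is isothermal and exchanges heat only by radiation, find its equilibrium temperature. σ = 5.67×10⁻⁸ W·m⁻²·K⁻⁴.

T ≈ 133 K

First find the stellar flux at distance d: S = L/(4πd²) = 1.06×10²⁵/(4π·(1.03×10¹¹)²) = 79.51 W/m².
For an isothermal sphere, absorbed (1−a)S·πr² = emitted σ·4πr²·T⁴, so T⁴ = (1−a)S/(4σ).
T⁴ = 0.905·79.51/(4·5.67×10⁻⁸) = 3.173×10⁸ K⁴.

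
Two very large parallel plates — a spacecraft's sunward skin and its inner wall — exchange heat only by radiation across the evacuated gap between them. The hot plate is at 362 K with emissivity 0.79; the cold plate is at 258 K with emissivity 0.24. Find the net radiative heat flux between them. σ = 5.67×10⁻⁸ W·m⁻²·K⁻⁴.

For two infinite grey parallel plates, q = σ(T₁⁴ − T₂⁴)/(1/ε₁ + 1/ε₂ − 1).
T₁⁴ − T₂⁴ = 1.717×10¹⁰ − 4.431×10⁹ = 1.274×10¹⁰ K⁴.
1/ε₁ + 1/ε₂ − 1 = 1.266 + 4.167 − 1 = 4.432.
q = 5.67×10⁻⁸ × 1.274×10¹⁰ / 4.432.

q ≈ 163 W/m²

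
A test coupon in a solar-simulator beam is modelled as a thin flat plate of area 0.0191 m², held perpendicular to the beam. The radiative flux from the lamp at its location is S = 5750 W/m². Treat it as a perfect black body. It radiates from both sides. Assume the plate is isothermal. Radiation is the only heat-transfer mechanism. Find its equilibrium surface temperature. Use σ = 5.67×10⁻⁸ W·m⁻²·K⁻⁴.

T ≈ 475 K

At equilibrium, absorbed power = emitted power.
Absorbing cross-section = A = 0.01910 m²; emitting surface = 2A = 0.03820 m² (ratio 2).
S·A_cross = εσ·A_surf·T⁴  ⇒  T⁴ = S/(2σ).
T⁴ = 1.00·5750/(2·5.67×10⁻⁸) = 5.071×10¹⁰ K⁴.
T = (5.071×10¹⁰)^(1/4).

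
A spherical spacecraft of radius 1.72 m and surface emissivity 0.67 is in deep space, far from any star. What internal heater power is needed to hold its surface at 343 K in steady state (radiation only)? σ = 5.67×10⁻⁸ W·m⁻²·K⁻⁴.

P = εσ·4πr²·T⁴.
4πr² = 37.18 m²; T⁴ = 1.384×10¹⁰ K⁴.
P = 0.67·5.67×10⁻⁸·37.18·1.384×10¹⁰.

P ≈ 19500 W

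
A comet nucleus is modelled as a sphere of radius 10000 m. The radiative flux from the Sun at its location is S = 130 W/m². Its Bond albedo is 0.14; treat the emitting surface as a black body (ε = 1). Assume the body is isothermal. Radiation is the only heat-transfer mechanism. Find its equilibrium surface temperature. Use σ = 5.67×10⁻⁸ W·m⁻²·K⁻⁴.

At equilibrium, absorbed power = emitted power.
Absorbing cross-section = πr² = 3.142×10⁸ m²; emitting surface = 4πr² = 1.257×10⁹ m² (ratio 4).
(1−a)S·A_cross = εσ·A_surf·T⁴  ⇒  T⁴ = (1−a)S/(4σ).
T⁴ = 0.860·130/(4·5.67×10⁻⁸) = 4.929×10⁸ K⁴.
T = (4.929×10⁸)^(1/4).

T ≈ 149 K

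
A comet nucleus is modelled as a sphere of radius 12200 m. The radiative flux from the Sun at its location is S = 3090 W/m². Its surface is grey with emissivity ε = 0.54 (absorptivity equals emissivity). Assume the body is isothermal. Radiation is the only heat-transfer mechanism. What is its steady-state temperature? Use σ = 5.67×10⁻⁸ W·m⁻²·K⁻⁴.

T ≈ 342 K

At equilibrium, absorbed power = emitted power.
Absorbing cross-section = πr² = 4.676×10⁸ m²; emitting surface = 4πr² = 1.870×10⁹ m² (ratio 4).
εS·A_cross = εσ·A_surf·T⁴  ⇒  T⁴ = S/(4σ)   (ε cancels).
T⁴ = 3090/(4·5.67×10⁻⁸) = 1.362×10¹⁰ K⁴.
T = (1.362×10¹⁰)^(1/4).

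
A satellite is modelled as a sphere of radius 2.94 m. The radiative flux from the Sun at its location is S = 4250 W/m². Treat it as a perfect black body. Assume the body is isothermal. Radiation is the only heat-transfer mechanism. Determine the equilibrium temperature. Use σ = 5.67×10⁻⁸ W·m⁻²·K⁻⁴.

At equilibrium, absorbed power = emitted power.
Absorbing cross-section = πr² = 27.15 m²; emitting surface = 4πr² = 108.6 m² (ratio 4).
S·A_cross = εσ·A_surf·T⁴  ⇒  T⁴ = S/(4σ).
T⁴ = 1.00·4250/(4·5.67×10⁻⁸) = 1.874×10¹⁰ K⁴.
T = (1.874×10¹⁰)^(1/4).

T ≈ 370 K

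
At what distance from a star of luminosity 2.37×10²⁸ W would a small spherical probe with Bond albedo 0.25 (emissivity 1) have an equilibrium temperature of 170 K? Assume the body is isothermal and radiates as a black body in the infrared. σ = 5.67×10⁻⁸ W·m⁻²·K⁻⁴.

For an isothermal black-emitting sphere, (1−a)S·πr² = σ·4πr²·T⁴ ⇒ S = 4σT⁴/(1−a).
S = 4·5.67×10⁻⁸·(170)⁴/0.750 = 252.6 W/m².
Flux falls as S = L/(4πd²), so d = √(L/(4πS)) = √(2.37×10²⁸/(4π·252.6)).

d ≈ 2.73×10¹² m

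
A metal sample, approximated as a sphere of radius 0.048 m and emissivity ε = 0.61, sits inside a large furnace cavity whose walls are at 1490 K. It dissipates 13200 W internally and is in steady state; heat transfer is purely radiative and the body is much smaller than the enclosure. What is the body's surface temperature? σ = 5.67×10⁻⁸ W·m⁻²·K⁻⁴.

For a small grey body in a large enclosure, net radiated power = εσA(T⁴ − T_w⁴).
Steady state: P = εσA(T⁴ − T_w⁴) with A = 4πr² = 0.02895 m².
T⁴ = P/(εσA) + T_w⁴ = 13200/(0.61·5.67×10⁻⁸·0.02895) + (1490)⁴
    = 1.318×10¹³ + 4.929×10¹² = 1.811×10¹³ K⁴.

T ≈ 2060 K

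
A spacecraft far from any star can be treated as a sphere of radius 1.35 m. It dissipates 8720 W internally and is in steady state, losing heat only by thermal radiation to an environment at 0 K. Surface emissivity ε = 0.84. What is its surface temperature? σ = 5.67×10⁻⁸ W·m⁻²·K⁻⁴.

Steady state: internal power = radiated power, P = εσA T⁴.
Radiating area A = 4πr² = 22.90 m².
T⁴ = P/(εσA) = 8720/(0.84·5.67×10⁻⁸·22.90) = 7.994×10⁹ K⁴.
T = (7.994×10⁹)^(1/4).

T ≈ 299 K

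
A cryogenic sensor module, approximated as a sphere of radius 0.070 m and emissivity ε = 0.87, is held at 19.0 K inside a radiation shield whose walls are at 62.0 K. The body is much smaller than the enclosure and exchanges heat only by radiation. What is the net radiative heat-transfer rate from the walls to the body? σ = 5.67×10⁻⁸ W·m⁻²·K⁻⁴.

For a small grey body in a large enclosure: P_net = εσA(T_body⁴ − T_wall⁴).
A = 4πr² = 0.06158 m²; T_body⁴ − T_wall⁴ = 1.303×10⁵ − 1.478×10⁷ = -1.465×10⁷ K⁴.
|P_net| = 0.87·5.67×10⁻⁸·0.06158·1.465×10⁷.

P_net ≈ 0.0445 W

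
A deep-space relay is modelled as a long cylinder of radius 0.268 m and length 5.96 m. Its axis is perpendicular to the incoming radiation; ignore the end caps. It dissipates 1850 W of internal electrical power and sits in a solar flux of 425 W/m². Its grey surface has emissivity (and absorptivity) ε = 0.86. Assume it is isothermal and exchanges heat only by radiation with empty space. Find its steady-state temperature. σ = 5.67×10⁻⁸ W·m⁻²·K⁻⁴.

At steady state, absorbed solar power + internal power = radiated power.
Absorbed: α·S·A_cross = 0.86·425·3.195 = 1168 W (cross-section 2rL).
Total input = 1168 + 1850 = 3018 W.
Radiated: εσ·A_surf·T⁴ with A_surf = 2πrL = 10.04 m².
T⁴ = 3018/(0.86·5.67×10⁻⁸·10.04) = 6.166×10⁹ K⁴.

T ≈ 280 K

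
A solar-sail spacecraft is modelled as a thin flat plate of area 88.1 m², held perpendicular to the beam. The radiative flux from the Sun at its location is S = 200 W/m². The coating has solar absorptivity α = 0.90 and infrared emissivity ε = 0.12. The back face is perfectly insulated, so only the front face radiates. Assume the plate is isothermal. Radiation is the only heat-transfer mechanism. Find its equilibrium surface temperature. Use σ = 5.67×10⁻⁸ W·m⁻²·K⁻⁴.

T ≈ 403 K

At equilibrium, absorbed power = emitted power.
Absorbing cross-section = A = 88.10 m²; emitting surface = A = 88.10 m² (ratio 1).
αS·A_cross = εσ·A_surf·T⁴  ⇒  T⁴ = αS/(ε·1σ).
T⁴ = 0.900·200/(0.12·1·5.67×10⁻⁸) = 2.646×10¹⁰ K⁴.
T = (2.646×10¹⁰)^(1/4).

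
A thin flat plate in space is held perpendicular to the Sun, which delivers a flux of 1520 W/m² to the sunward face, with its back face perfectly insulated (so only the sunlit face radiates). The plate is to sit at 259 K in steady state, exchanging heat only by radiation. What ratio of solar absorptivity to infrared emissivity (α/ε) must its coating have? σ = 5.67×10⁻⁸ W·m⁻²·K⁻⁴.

α/ε ≈ 0.168

Balance: αS·A = εσ·1A·T⁴ ⇒ α/ε = σT⁴/S.
α/ε = 5.67×10⁻⁸·(259)⁴/1520 = 5.67×10⁻⁸·4.500×10⁹/1520.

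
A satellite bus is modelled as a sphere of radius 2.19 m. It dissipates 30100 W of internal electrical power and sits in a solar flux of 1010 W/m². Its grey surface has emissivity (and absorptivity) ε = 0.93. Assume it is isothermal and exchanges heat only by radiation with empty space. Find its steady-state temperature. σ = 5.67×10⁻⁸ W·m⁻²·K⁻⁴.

T ≈ 344 K

At steady state, absorbed solar power + internal power = radiated power.
Absorbed: α·S·A_cross = 0.93·1010·15.07 = 14150 W (cross-section πr²).
Total input = 14150 + 30100 = 44250 W.
Radiated: εσ·A_surf·T⁴ with A_surf = 4πr² = 60.27 m².
T⁴ = 44250/(0.93·5.67×10⁻⁸·60.27) = 1.392×10¹⁰ K⁴.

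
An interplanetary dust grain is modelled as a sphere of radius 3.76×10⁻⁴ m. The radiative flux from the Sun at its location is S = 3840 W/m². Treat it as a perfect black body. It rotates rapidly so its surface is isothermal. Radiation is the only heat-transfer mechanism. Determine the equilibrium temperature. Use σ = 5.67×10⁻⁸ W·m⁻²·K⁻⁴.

At equilibrium, absorbed power = emitted power.
Absorbing cross-section = πr² = 4.441×10⁻⁷ m²; emitting surface = 4πr² = 1.777×10⁻⁶ m² (ratio 4).
S·A_cross = εσ·A_surf·T⁴  ⇒  T⁴ = S/(4σ).
T⁴ = 1.00·3840/(4·5.67×10⁻⁸) = 1.693×10¹⁰ K⁴.
T = (1.693×10¹⁰)^(1/4).

T ≈ 361 K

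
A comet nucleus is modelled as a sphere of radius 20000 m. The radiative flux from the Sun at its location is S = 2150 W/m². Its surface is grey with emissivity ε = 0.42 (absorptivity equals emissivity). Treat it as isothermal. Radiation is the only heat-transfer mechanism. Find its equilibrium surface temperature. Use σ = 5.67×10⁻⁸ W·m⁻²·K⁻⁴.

At equilibrium, absorbed power = emitted power.
Absorbing cross-section = πr² = 1.257×10⁹ m²; emitting surface = 4πr² = 5.027×10⁹ m² (ratio 4).
εS·A_cross = εσ·A_surf·T⁴  ⇒  T⁴ = S/(4σ)   (ε cancels).
T⁴ = 2150/(4·5.67×10⁻⁸) = 9.480×10⁹ K⁴.
T = (9.480×10⁹)^(1/4).

T ≈ 312 K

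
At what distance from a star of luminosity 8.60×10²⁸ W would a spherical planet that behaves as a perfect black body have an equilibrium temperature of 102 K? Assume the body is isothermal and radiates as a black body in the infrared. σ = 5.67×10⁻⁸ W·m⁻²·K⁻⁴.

For an isothermal black-emitting sphere, (1−a)S·πr² = σ·4πr²·T⁴ ⇒ S = 4σT⁴/(1−a).
S = 4·5.67×10⁻⁸·(102)⁴/1.00 = 24.55 W/m².
Flux falls as S = L/(4πd²), so d = √(L/(4πS)) = √(8.60×10²⁸/(4π·24.55)).

d ≈ 1.67×10¹³ m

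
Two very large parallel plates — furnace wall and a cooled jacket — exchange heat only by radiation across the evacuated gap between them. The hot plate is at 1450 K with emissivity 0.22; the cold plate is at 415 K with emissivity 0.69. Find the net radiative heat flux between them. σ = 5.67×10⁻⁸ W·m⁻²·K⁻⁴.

For two infinite grey parallel plates, q = σ(T₁⁴ − T₂⁴)/(1/ε₁ + 1/ε₂ − 1).
T₁⁴ − T₂⁴ = 4.421×10¹² − 2.966×10¹⁰ = 4.391×10¹² K⁴.
1/ε₁ + 1/ε₂ − 1 = 4.545 + 1.449 − 1 = 4.995.
q = 5.67×10⁻⁸ × 4.391×10¹² / 4.995.

q ≈ 49800 W/m²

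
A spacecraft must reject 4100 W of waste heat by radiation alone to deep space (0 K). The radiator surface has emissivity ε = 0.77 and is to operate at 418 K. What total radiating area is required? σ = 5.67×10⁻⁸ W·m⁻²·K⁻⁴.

A ≈ 3.08 m²

P = εσA T⁴ ⇒ A = P/(εσT⁴).
T⁴ = 3.053×10¹⁰ K⁴.
A = 4100/(0.77 × 5.67×10⁻⁸ × 3.053×10¹⁰).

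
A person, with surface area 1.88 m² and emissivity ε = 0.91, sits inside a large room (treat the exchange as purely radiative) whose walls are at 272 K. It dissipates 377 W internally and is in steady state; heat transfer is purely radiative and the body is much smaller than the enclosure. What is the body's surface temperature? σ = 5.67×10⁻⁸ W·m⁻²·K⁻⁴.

For a small grey body in a large enclosure, net radiated power = εσA(T⁴ − T_w⁴).
Steady state: P = εσA(T⁴ − T_w⁴) with A = 1.88 m².
T⁴ = P/(εσA) + T_w⁴ = 377/(0.91·5.67×10⁻⁸·1.880) + (272)⁴
    = 3.887×10⁹ + 5.474×10⁹ = 9.360×10⁹ K⁴.

T ≈ 311 K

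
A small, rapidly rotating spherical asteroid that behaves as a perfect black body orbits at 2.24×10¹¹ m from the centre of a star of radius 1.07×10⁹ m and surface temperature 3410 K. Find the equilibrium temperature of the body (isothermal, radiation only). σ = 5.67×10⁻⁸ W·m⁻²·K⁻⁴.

The star's surface emits σT_*⁴; at distance d the flux is S = σT_*⁴(R_*/d)².
S = 5.67×10⁻⁸·(3410)⁴·(1.07×10⁹/2.24×10¹¹)² = 174.9 W/m².
For an isothermal sphere T⁴ = (1−a)S/(4σ) = 7.713×10⁸ K⁴.

T ≈ 167 K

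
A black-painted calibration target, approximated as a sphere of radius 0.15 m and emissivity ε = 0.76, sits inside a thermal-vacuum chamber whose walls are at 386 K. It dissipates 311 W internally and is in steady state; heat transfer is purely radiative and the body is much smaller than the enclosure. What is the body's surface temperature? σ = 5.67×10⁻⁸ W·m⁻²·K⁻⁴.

T ≈ 467 K

For a small grey body in a large enclosure, net radiated power = εσA(T⁴ − T_w⁴).
Steady state: P = εσA(T⁴ − T_w⁴) with A = 4πr² = 0.2827 m².
T⁴ = P/(εσA) + T_w⁴ = 311/(0.76·5.67×10⁻⁸·0.2827) + (386)⁴
    = 2.553×10¹⁰ + 2.220×10¹⁰ = 4.773×10¹⁰ K⁴.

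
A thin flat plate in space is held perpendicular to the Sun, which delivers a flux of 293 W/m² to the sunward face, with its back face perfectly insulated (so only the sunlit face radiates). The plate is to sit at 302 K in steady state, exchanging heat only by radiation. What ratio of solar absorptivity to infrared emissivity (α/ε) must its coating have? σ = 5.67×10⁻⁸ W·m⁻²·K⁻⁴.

α/ε ≈ 1.61

Balance: αS·A = εσ·1A·T⁴ ⇒ α/ε = σT⁴/S.
α/ε = 5.67×10⁻⁸·(302)⁴/293 = 5.67×10⁻⁸·8.318×10⁹/293.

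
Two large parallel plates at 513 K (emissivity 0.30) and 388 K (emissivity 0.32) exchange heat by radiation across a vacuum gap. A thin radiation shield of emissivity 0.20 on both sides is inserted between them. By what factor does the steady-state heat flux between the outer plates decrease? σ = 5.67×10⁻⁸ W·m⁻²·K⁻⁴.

Without shield: q₀ = σΔ(T⁴)/(1/ε₁+1/ε₂−1) with denominator 5.458.
With shield the two gaps are in series; the resistances add: (1/ε₁+1/ε_s−1)+(1/ε_s+1/ε₂−1) = 7.333+7.125 = 14.46.
Heat-flux ratio q₀/q = 14.46/5.458.

factor ≈ 2.65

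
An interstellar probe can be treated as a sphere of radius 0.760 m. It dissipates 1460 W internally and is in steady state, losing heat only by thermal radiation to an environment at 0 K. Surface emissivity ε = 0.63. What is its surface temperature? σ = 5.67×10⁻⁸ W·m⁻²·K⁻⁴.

Steady state: internal power = radiated power, P = εσA T⁴.
Radiating area A = 4πr² = 7.258 m².
T⁴ = P/(εσA) = 1460/(0.63·5.67×10⁻⁸·7.258) = 5.631×10⁹ K⁴.
T = (5.631×10⁹)^(1/4).

T ≈ 274 K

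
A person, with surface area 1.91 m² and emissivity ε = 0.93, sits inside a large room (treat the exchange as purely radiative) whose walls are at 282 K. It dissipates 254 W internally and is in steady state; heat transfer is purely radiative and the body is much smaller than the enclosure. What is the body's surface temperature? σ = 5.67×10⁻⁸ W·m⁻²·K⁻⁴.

For a small grey body in a large enclosure, net radiated power = εσA(T⁴ − T_w⁴).
Steady state: P = εσA(T⁴ − T_w⁴) with A = 1.91 m².
T⁴ = P/(εσA) + T_w⁴ = 254/(0.93·5.67×10⁻⁸·1.910) + (282)⁴
    = 2.522×10⁹ + 6.324×10⁹ = 8.846×10⁹ K⁴.

T ≈ 307 K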